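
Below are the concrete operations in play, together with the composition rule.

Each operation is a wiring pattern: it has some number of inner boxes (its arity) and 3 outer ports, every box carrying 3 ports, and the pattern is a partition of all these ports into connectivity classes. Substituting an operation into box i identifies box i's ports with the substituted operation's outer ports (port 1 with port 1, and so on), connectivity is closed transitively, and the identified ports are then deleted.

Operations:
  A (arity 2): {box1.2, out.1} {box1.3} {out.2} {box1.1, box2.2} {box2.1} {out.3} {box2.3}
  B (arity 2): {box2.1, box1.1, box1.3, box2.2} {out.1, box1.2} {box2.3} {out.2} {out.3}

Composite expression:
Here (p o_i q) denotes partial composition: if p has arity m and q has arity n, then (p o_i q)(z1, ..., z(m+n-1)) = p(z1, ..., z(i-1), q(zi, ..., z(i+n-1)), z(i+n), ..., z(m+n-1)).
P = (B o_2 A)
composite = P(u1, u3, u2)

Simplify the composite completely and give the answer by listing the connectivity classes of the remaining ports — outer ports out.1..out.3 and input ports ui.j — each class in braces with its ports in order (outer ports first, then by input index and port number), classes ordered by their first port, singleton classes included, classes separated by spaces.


{out.1, u1.2} {out.2} {out.3} {u1.1, u1.3, u3.2} {u2.1} {u2.2, u3.1} {u2.3} {u3.3}

Substituting into B glues patterns; closure does the rest.
through A, on inputs (u3, u2): {out.1, u3.2} {out.2} {out.3} {u2.1} {u2.2, u3.1} {u2.3} {u3.3} (out.j = stage outer ports)
through B, on inputs (u1, u3, u2): {out.1, u1.2} {out.2} {out.3} {u1.1, u1.3, u3.2} {u2.1} {u2.2, u3.1} {u2.3} {u3.3} (out.j = stage outer ports)


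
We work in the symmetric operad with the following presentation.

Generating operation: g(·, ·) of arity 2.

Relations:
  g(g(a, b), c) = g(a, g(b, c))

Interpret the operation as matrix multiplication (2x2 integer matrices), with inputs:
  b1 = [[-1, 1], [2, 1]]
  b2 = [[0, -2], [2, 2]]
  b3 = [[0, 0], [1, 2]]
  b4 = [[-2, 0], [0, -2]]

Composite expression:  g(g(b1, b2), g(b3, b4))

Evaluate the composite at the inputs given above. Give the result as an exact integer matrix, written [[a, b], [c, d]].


[[-8, -16], [4, 8]]

g(b1, b2) = [[2, 4], [2, -2]]
g(b3, b4) = [[0, 0], [-2, -4]]
g(g(b1, b2), g(b3, b4)) = [[-8, -16], [4, 8]]


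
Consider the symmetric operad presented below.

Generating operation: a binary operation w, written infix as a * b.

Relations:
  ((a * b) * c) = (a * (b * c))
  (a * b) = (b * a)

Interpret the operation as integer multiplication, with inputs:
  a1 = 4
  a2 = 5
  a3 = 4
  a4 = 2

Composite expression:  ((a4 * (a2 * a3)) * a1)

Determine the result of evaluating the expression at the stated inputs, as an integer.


160


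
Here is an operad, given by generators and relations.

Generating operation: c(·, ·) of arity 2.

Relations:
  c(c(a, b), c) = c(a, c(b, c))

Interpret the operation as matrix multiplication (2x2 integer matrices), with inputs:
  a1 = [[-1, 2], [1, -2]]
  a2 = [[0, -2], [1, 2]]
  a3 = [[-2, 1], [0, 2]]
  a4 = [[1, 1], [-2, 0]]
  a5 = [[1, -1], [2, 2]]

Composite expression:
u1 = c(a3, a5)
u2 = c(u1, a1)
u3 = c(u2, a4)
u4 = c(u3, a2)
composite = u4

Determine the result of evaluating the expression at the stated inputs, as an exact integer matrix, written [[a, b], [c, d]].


[[4, -32], [0, 0]]

c(a3, a5) = [[0, 4], [4, 4]]
c(c(a3, a5), a1) = [[4, -8], [0, 0]]
c(c(c(a3, a5), a1), a4) = [[20, 4], [0, 0]]
c(c(c(c(a3, a5), a1), a4), a2) = [[4, -32], [0, 0]]


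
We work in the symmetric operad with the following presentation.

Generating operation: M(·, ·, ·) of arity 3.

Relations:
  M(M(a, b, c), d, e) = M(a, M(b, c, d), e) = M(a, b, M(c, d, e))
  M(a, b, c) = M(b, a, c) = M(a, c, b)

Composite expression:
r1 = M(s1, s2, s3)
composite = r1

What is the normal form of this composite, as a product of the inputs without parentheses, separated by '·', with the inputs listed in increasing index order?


s1 · s2 · s3

Reordering under M is free, so list the s-inputs canonically.
M(s1, s2, s3) collapses to s1 · s2 · s3
the factors in increasing index order: s1 · s2 · s3


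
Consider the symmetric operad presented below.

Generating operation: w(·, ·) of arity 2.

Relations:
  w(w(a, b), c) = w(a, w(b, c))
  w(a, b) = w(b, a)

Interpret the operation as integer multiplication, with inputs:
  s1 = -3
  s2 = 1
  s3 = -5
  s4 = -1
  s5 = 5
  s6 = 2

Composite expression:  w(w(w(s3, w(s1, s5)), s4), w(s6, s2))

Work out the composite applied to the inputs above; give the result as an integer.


-150

w(s1, s5) = -15
w(s3, w(s1, s5)) = 75
w(w(s3, w(s1, s5)), s4) = -75
w(s6, s2) = 2
w(w(w(s3, w(s1, s5)), s4), w(s6, s2)) = -150


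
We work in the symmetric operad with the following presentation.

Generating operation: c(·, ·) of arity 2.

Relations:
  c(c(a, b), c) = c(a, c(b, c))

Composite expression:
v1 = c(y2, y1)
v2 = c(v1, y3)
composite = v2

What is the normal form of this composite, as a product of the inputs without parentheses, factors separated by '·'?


Every regrouping of c is equal, so read the y-inputs in written order.
c(y2, y1) unparenthesizes to y2 · y1
c(c(y2, y1), y3) unparenthesizes to y2 · y1 · y3

y2 · y1 · y3


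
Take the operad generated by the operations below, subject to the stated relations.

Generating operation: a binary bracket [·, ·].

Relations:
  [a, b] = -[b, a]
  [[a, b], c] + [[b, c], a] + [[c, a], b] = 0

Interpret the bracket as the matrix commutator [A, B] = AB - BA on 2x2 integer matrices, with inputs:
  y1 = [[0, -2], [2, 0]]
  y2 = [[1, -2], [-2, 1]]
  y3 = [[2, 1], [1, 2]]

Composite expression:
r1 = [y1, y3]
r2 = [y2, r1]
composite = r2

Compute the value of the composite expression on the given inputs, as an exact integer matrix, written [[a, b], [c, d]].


[[0, -16], [16, 0]]

[y1, y3] = [[-4, 0], [0, 4]]
[y2, [y1, y3]] = [[0, -16], [16, 0]]


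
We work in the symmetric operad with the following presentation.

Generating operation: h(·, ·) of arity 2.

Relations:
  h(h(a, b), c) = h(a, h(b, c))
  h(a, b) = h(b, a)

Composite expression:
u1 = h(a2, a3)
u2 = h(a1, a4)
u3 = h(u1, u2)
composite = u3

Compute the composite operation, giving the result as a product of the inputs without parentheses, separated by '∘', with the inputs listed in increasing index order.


Any arrangement under h is one operation, so sort the a-inputs.
h(a2, a3) spells out as a2 ∘ a3
h(a1, a4) spells out as a1 ∘ a4
h(h(a2, a3), h(a1, a4)) spells out as a2 ∘ a3 ∘ a1 ∘ a4
the factors in increasing index order: a1 ∘ a2 ∘ a3 ∘ a4

a1 ∘ a2 ∘ a3 ∘ a4


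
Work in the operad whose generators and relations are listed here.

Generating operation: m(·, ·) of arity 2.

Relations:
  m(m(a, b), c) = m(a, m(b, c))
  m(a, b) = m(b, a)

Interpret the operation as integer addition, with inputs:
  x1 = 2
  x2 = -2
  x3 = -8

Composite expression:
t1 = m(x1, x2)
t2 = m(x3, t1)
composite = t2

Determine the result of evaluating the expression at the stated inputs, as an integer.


m(x1, x2) = 0
m(x3, m(x1, x2)) = -8

-8


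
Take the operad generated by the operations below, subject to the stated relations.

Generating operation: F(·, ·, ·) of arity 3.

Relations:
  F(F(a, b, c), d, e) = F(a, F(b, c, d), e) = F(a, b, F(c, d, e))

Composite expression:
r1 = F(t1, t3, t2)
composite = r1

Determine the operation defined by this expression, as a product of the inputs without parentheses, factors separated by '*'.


t1 * t3 * t2

All parenthesizations of F agree; list the t-inputs left to right.
F(t1, t3, t2) unparenthesizes to t1 * t3 * t2


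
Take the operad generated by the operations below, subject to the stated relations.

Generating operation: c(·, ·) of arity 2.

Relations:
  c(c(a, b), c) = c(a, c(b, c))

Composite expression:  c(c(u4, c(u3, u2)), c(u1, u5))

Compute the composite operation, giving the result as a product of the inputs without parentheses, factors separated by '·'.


u4 · u3 · u2 · u1 · u5

All parenthesizations of c agree; list the u-inputs left to right.
c(u3, u2) collapses to u3 · u2
c(u4, c(u3, u2)) collapses to u4 · u3 · u2
c(u1, u5) collapses to u1 · u5
c(c(u4, c(u3, u2)), c(u1, u5)) collapses to u4 · u3 · u2 · u1 · u5


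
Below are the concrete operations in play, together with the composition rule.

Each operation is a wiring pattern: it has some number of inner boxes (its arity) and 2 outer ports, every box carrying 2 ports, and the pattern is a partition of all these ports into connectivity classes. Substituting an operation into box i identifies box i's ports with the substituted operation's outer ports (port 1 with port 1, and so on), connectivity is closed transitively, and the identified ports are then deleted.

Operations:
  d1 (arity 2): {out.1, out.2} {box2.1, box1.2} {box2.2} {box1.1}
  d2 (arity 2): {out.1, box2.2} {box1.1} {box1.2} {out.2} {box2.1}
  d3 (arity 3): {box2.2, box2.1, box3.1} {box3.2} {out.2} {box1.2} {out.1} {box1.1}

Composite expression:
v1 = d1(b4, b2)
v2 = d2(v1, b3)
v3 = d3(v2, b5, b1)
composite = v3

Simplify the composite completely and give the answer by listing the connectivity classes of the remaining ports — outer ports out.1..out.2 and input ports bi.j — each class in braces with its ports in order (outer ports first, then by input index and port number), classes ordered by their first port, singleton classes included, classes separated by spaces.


{out.1} {out.2} {b1.1, b5.1, b5.2} {b1.2} {b2.1, b4.2} {b2.2} {b3.1} {b3.2} {b4.1}


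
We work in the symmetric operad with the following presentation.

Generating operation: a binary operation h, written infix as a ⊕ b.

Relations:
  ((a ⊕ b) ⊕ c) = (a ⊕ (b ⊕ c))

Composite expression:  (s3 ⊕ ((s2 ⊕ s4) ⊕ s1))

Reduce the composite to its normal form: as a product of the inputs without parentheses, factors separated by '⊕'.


s3 ⊕ s2 ⊕ s4 ⊕ s1

All parenthesizations of h agree; list the s-inputs left to right.
(s2 ⊕ s4) collapses to s2 ⊕ s4
((s2 ⊕ s4) ⊕ s1) collapses to s2 ⊕ s4 ⊕ s1
(s3 ⊕ ((s2 ⊕ s4) ⊕ s1)) collapses to s3 ⊕ s2 ⊕ s4 ⊕ s1


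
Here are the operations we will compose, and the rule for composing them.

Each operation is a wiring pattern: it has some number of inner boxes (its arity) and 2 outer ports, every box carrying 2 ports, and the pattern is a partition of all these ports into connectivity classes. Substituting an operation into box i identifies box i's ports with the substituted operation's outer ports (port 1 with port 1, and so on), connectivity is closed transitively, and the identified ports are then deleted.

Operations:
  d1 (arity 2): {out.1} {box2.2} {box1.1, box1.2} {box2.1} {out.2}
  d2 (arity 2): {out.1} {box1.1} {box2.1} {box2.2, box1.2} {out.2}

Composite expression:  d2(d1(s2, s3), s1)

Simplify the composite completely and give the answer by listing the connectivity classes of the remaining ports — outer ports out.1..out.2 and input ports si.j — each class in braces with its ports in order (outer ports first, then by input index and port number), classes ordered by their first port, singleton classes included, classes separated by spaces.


After gluing at d2, chains via deleted ports link the s-ports.
the subtree at d1 composes to {out.1} {out.2} {s2.1, s2.2} {s3.1} {s3.2} on (s2, s3); out.j = own outer ports
the subtree at d2 composes to {out.1} {out.2} {s1.1} {s1.2} {s2.1, s2.2} {s3.1} {s3.2} on (s2, s3, s1); out.j = own outer ports

{out.1} {out.2} {s1.1} {s1.2} {s2.1, s2.2} {s3.1} {s3.2}


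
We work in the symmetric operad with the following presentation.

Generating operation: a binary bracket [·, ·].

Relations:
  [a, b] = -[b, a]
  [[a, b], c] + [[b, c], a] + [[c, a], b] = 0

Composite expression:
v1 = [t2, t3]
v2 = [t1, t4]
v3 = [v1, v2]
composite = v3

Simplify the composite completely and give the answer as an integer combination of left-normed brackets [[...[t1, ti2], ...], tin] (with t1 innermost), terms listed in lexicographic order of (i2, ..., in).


-[[[t1, t4], t2], t3] + [[[t1, t4], t3], t2]


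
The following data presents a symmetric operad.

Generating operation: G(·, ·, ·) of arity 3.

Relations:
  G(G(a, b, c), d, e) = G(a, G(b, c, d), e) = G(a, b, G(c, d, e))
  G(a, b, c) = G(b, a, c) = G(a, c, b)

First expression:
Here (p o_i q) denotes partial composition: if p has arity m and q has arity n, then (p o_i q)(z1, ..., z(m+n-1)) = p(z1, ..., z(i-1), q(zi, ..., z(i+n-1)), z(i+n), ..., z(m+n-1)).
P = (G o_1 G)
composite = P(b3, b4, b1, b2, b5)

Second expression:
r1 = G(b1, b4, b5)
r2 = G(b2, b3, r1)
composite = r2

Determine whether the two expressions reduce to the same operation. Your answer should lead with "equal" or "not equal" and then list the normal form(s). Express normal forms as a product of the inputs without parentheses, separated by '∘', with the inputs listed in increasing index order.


equal; both compose to b1 ∘ b2 ∘ b3 ∘ b4 ∘ b5

The first expression reduces to b1 ∘ b2 ∘ b3 ∘ b4 ∘ b5
The second expression reduces to b1 ∘ b2 ∘ b3 ∘ b4 ∘ b5
One common form — equal.


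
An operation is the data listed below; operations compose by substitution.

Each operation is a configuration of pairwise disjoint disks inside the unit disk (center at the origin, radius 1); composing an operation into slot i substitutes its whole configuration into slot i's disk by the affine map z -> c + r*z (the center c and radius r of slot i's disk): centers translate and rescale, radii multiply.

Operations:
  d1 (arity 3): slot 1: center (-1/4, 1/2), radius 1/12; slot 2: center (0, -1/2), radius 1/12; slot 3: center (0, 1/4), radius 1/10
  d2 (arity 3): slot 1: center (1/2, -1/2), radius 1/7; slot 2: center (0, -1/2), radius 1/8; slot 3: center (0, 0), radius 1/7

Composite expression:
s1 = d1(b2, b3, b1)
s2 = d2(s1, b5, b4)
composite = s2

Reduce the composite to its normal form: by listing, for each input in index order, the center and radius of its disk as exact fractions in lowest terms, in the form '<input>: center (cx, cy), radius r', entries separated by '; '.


Follow each b-input down from d2: c' goes to c + r*c', radius to r*r'.
for b2, the 2-step affine chain lands on center (13/28, -3/7), radius 1/84
for b3, the 2-step affine chain lands on center (1/2, -4/7), radius 1/84
for b1, the 2-step affine chain lands on center (1/2, -13/28), radius 1/70
for b5, the 1-step affine chain lands on center (0, -1/2), radius 1/8
for b4, the 1-step affine chain lands on center (0, 0), radius 1/7

b1: center (1/2, -13/28), radius 1/70; b2: center (13/28, -3/7), radius 1/84; b3: center (1/2, -4/7), radius 1/84; b4: center (0, 0), radius 1/7; b5: center (0, -1/2), radius 1/8


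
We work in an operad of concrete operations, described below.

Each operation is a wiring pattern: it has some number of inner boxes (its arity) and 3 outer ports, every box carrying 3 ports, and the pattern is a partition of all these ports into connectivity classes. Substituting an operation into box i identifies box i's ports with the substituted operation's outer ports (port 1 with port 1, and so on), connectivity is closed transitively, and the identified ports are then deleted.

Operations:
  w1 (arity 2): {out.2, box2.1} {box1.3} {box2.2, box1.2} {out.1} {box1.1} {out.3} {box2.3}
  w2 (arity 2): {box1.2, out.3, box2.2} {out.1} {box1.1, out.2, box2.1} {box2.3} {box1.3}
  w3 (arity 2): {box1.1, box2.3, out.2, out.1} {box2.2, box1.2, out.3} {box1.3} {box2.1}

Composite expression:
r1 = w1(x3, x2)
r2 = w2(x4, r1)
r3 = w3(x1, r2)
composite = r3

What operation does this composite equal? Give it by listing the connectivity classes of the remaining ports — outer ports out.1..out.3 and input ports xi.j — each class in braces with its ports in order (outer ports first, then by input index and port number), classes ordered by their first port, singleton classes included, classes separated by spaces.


Treat the ports identified at w3 as solder joints: merge, then drop.
through w1, on inputs (x3, x2): {out.1} {out.2, x2.1} {out.3} {x2.2, x3.2} {x2.3} {x3.1} {x3.3} (out.j = stage outer ports)
through w2, on inputs (x4, x3, x2): {out.1} {out.2, x4.1} {out.3, x2.1, x4.2} {x2.2, x3.2} {x2.3} {x3.1} {x3.3} {x4.3} (out.j = stage outer ports)
through w3, on inputs (x1, x4, x3, x2): {out.1, out.2, x1.1, x2.1, x4.2} {out.3, x1.2, x4.1} {x1.3} {x2.2, x3.2} {x2.3} {x3.1} {x3.3} {x4.3} (out.j = stage outer ports)

{out.1, out.2, x1.1, x2.1, x4.2} {out.3, x1.2, x4.1} {x1.3} {x2.2, x3.2} {x2.3} {x3.1} {x3.3} {x4.3}


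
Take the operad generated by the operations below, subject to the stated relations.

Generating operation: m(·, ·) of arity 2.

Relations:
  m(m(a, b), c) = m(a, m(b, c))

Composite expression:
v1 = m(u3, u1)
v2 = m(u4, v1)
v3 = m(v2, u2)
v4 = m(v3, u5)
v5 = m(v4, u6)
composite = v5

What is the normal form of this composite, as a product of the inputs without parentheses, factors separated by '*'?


u4 * u3 * u1 * u2 * u5 * u6


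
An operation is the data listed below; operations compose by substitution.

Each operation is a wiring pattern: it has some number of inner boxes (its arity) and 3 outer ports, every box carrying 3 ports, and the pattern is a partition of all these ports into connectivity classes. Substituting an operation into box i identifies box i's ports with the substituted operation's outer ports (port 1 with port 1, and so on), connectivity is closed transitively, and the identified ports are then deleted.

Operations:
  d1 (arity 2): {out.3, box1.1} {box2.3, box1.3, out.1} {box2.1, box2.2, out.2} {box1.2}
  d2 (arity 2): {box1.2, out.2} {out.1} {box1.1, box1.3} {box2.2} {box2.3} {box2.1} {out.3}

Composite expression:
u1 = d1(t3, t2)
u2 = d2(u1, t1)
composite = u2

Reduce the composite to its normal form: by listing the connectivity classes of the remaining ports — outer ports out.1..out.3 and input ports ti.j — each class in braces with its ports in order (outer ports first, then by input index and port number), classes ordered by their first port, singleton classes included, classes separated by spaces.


{out.1} {out.2, t2.1, t2.2} {out.3} {t1.1} {t1.2} {t1.3} {t2.3, t3.1, t3.3} {t3.2}


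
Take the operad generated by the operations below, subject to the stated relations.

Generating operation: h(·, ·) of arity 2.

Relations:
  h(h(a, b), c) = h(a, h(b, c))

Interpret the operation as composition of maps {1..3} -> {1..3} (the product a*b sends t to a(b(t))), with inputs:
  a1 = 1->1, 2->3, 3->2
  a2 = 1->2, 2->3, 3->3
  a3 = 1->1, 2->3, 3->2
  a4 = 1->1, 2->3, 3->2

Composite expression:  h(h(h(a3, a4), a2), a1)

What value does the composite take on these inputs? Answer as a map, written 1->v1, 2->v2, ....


h(a3, a4) = 1->1, 2->2, 3->3
h(h(a3, a4), a2) = 1->2, 2->3, 3->3
h(h(h(a3, a4), a2), a1) = 1->2, 2->3, 3->3

1->2, 2->3, 3->3


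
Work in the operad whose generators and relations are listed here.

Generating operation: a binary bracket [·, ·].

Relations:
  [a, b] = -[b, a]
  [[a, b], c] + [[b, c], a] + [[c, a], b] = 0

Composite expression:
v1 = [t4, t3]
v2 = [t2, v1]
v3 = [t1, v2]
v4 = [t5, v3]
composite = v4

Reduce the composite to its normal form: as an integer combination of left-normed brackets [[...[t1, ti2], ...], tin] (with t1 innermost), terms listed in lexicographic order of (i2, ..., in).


Skip Jacobi rewriting: expand, keep t1-initial words, read off terms.
Composite bracket: [t5, [t1, [t2, [t4, t3]]]]
The bracket unfolds into 16 signed words via [a, b] = ab - ba (2^4 = 16).
Only words starting with t1 matter:
  sign of t1t2t3t4t5 is +1, so it contributes +[[[[t1, t2], t3], t4], t5]
  sign of t1t2t4t3t5 is -1, so it contributes -[[[[t1, t2], t4], t3], t5]
  sign of t1t3t4t2t5 is -1, so it contributes -[[[[t1, t3], t4], t2], t5]
  sign of t1t4t3t2t5 is +1, so it contributes +[[[[t1, t4], t3], t2], t5]

[[[[t1, t2], t3], t4], t5] - [[[[t1, t2], t4], t3], t5] - [[[[t1, t3], t4], t2], t5] + [[[[t1, t4], t3], t2], t5]


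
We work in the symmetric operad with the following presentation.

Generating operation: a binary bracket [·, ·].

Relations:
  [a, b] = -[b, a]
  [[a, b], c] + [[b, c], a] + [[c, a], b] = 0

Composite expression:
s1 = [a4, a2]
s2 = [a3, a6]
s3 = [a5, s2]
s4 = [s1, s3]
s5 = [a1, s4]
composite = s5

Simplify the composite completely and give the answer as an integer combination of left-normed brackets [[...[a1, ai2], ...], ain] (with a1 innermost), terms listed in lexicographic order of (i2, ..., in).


[[[[[a1, a2], a4], a3], a6], a5] - [[[[[a1, a2], a4], a5], a3], a6] + [[[[[a1, a2], a4], a5], a6], a3] - [[[[[a1, a2], a4], a6], a3], a5] - [[[[[a1, a3], a6], a5], a2], a4] + [[[[[a1, a3], a6], a5], a4], a2] - [[[[[a1, a4], a2], a3], a6], a5] + [[[[[a1, a4], a2], a5], a3], a6] - [[[[[a1, a4], a2], a5], a6], a3] + [[[[[a1, a4], a2], a6], a3], a5] + [[[[[a1, a5], a3], a6], a2], a4] - [[[[[a1, a5], a3], a6], a4], a2] - [[[[[a1, a5], a6], a3], a2], a4] + [[[[[a1, a5], a6], a3], a4], a2] + [[[[[a1, a6], a3], a5], a2], a4] - [[[[[a1, a6], a3], a5], a4], a2]

In the tensor algebra, words opening a1 carry the a1-anchored form.
Composite bracket: [a1, [[a4, a2], [a5, [a3, a6]]]]
Under [a, b] = ab - ba we get 32 signed associative words (2^5 = 32).
Only words starting with a1 matter:
  sign of a1a2a4a3a6a5 is +1, so it contributes +[[[[[a1, a2], a4], a3], a6], a5]
  sign of a1a2a4a5a3a6 is -1, so it contributes -[[[[[a1, a2], a4], a5], a3], a6]
  sign of a1a2a4a5a6a3 is +1, so it contributes +[[[[[a1, a2], a4], a5], a6], a3]
  sign of a1a2a4a6a3a5 is -1, so it contributes -[[[[[a1, a2], a4], a6], a3], a5]
  sign of a1a3a6a5a2a4 is -1, so it contributes -[[[[[a1, a3], a6], a5], a2], a4]
  sign of a1a3a6a5a4a2 is +1, so it contributes +[[[[[a1, a3], a6], a5], a4], a2]
  sign of a1a4a2a3a6a5 is -1, so it contributes -[[[[[a1, a4], a2], a3], a6], a5]
  sign of a1a4a2a5a3a6 is +1, so it contributes +[[[[[a1, a4], a2], a5], a3], a6]
  sign of a1a4a2a5a6a3 is -1, so it contributes -[[[[[a1, a4], a2], a5], a6], a3]
  sign of a1a4a2a6a3a5 is +1, so it contributes +[[[[[a1, a4], a2], a6], a3], a5]
  sign of a1a5a3a6a2a4 is +1, so it contributes +[[[[[a1, a5], a3], a6], a2], a4]
  sign of a1a5a3a6a4a2 is -1, so it contributes -[[[[[a1, a5], a3], a6], a4], a2]
  sign of a1a5a6a3a2a4 is -1, so it contributes -[[[[[a1, a5], a6], a3], a2], a4]
  sign of a1a5a6a3a4a2 is +1, so it contributes +[[[[[a1, a5], a6], a3], a4], a2]
  sign of a1a6a3a5a2a4 is +1, so it contributes +[[[[[a1, a6], a3], a5], a2], a4]
  sign of a1a6a3a5a4a2 is -1, so it contributes -[[[[[a1, a6], a3], a5], a4], a2]


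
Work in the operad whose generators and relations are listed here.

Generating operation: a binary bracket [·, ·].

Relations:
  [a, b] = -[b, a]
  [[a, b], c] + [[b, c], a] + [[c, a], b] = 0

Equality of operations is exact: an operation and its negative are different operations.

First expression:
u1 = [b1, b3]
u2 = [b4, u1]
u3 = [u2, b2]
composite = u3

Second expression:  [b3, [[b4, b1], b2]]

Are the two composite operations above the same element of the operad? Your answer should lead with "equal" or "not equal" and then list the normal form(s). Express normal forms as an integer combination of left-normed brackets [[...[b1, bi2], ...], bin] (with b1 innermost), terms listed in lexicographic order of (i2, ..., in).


Reducing the first expression gives -[[[b1, b3], b4], b2]
Reducing the second expression gives [[[b1, b4], b2], b3]
They disagree, so not equal.

not equal; first: -[[[b1, b3], b4], b2]; second: [[[b1, b4], b2], b3]


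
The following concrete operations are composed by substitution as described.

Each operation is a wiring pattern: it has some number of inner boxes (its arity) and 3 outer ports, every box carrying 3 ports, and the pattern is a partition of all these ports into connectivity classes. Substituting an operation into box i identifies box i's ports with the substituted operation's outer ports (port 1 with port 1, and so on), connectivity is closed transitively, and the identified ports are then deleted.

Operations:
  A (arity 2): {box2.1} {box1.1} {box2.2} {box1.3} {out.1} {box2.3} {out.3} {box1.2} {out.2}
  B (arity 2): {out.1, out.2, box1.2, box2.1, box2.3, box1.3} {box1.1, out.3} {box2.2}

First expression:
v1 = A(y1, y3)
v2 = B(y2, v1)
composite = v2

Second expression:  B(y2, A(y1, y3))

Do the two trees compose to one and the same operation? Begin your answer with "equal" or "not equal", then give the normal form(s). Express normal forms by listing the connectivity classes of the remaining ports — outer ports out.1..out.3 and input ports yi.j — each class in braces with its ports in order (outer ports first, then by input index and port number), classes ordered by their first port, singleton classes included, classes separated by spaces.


equal — both sides give {out.1, out.2, y2.2, y2.3} {out.3, y2.1} {y1.1} {y1.2} {y1.3} {y3.1} {y3.2} {y3.3}

In normal form, the first expression is {out.1, out.2, y2.2, y2.3} {out.3, y2.1} {y1.1} {y1.2} {y1.3} {y3.1} {y3.2} {y3.3}
In normal form, the second expression is {out.1, out.2, y2.2, y2.3} {out.3, y2.1} {y1.1} {y1.2} {y1.3} {y3.1} {y3.2} {y3.3}
Same normal form: equal.


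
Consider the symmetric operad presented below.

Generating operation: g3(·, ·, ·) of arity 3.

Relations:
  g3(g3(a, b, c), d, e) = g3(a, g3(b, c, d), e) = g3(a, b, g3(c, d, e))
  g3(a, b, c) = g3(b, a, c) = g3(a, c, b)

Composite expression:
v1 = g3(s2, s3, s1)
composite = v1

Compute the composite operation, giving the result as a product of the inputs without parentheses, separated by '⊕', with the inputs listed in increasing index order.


With g3 associative and commutative, the s-input set is all that matters.
g3(s2, s3, s1) unparenthesizes to s2 ⊕ s3 ⊕ s1
sorting the factors by input index: s1 ⊕ s2 ⊕ s3

s1 ⊕ s2 ⊕ s3


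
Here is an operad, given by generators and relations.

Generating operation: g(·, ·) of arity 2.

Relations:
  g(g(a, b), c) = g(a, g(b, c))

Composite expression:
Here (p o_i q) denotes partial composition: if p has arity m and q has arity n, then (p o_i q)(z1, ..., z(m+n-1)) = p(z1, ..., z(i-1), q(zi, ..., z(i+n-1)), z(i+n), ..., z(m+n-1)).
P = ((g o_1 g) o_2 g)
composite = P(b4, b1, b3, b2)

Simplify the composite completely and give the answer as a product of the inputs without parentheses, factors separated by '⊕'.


b4 ⊕ b1 ⊕ b3 ⊕ b2

Associativity of g dissolves the nesting; only the b-input order survives.
g(b1, b3) linearizes to b1 ⊕ b3
g(b4, g(b1, b3)) linearizes to b4 ⊕ b1 ⊕ b3
g(g(b4, g(b1, b3)), b2) linearizes to b4 ⊕ b1 ⊕ b3 ⊕ b2


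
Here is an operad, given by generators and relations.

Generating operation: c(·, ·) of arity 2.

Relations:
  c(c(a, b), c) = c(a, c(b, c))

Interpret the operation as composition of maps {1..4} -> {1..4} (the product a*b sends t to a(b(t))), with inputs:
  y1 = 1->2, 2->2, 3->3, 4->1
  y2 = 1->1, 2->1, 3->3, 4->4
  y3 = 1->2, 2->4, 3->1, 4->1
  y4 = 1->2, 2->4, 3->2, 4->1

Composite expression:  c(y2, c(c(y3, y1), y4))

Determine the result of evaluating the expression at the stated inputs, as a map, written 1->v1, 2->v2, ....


1->4, 2->1, 3->4, 4->4

c(y3, y1) = 1->4, 2->4, 3->1, 4->2
c(c(y3, y1), y4) = 1->4, 2->2, 3->4, 4->4
c(y2, c(c(y3, y1), y4)) = 1->4, 2->1, 3->4, 4->4


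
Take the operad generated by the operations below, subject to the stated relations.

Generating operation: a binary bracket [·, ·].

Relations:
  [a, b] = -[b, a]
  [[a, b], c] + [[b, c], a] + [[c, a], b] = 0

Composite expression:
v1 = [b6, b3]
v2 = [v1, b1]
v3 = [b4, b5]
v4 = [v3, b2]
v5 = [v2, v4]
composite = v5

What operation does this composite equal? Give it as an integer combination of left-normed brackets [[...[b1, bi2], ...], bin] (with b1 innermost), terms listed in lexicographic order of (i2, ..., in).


-[[[[[b1, b3], b6], b2], b4], b5] + [[[[[b1, b3], b6], b2], b5], b4] + [[[[[b1, b3], b6], b4], b5], b2] - [[[[[b1, b3], b6], b5], b4], b2] + [[[[[b1, b6], b3], b2], b4], b5] - [[[[[b1, b6], b3], b2], b5], b4] - [[[[[b1, b6], b3], b4], b5], b2] + [[[[[b1, b6], b3], b5], b4], b2]

In the tensor algebra, words opening b1 carry the b1-anchored form.
Composite bracket: [[[b6, b3], b1], [[b4, b5], b2]]
Full expansion: 32 signed words from ab - ba (2^5 = 32).
Only words starting with b1 matter:
  the word b1b3b6b2b4b5 carries sign -1 and contributes -[[[[[b1, b3], b6], b2], b4], b5]
  the word b1b3b6b2b5b4 carries sign +1 and contributes +[[[[[b1, b3], b6], b2], b5], b4]
  the word b1b3b6b4b5b2 carries sign +1 and contributes +[[[[[b1, b3], b6], b4], b5], b2]
  the word b1b3b6b5b4b2 carries sign -1 and contributes -[[[[[b1, b3], b6], b5], b4], b2]
  the word b1b6b3b2b4b5 carries sign +1 and contributes +[[[[[b1, b6], b3], b2], b4], b5]
  the word b1b6b3b2b5b4 carries sign -1 and contributes -[[[[[b1, b6], b3], b2], b5], b4]
  the word b1b6b3b4b5b2 carries sign -1 and contributes -[[[[[b1, b6], b3], b4], b5], b2]
  the word b1b6b3b5b4b2 carries sign +1 and contributes +[[[[[b1, b6], b3], b5], b4], b2]


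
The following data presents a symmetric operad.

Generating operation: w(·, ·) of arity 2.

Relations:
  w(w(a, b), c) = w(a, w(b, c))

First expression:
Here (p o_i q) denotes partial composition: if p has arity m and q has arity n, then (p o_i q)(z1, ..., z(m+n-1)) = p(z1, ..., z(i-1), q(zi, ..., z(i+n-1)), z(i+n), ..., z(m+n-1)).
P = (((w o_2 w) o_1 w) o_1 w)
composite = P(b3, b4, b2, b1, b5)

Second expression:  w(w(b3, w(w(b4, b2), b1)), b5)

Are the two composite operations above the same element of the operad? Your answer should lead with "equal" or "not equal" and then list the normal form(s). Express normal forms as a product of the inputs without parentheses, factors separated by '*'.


equal; the common form is b3 * b4 * b2 * b1 * b5


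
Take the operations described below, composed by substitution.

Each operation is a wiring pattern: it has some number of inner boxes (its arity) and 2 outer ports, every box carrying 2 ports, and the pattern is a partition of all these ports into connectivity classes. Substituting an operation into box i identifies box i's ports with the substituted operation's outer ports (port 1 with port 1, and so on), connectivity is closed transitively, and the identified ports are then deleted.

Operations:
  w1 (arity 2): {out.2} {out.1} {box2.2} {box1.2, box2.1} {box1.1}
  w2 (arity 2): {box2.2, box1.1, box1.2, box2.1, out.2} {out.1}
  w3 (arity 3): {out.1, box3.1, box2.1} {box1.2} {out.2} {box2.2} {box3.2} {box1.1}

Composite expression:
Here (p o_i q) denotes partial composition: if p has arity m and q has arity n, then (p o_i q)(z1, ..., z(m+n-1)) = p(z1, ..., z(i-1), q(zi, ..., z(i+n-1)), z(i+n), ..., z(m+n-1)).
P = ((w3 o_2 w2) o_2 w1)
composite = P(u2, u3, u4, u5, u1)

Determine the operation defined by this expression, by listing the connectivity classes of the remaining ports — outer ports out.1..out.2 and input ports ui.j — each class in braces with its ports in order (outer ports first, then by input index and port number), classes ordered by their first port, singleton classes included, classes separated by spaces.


Connectivity passes through glued w3-boundaries; trace each wire chain.
w1 over (u3, u4) gives {out.1} {out.2} {u3.1} {u3.2, u4.1} {u4.2}, out.j being that stage's outer ports
w2 over (u3, u4, u5) gives {out.1} {out.2, u5.1, u5.2} {u3.1} {u3.2, u4.1} {u4.2}, out.j being that stage's outer ports
w3 over (u2, u3, u4, u5, u1) gives {out.1, u1.1} {out.2} {u1.2} {u2.1} {u2.2} {u3.1} {u3.2, u4.1} {u4.2} {u5.1, u5.2}, out.j being that stage's outer ports

{out.1, u1.1} {out.2} {u1.2} {u2.1} {u2.2} {u3.1} {u3.2, u4.1} {u4.2} {u5.1, u5.2}


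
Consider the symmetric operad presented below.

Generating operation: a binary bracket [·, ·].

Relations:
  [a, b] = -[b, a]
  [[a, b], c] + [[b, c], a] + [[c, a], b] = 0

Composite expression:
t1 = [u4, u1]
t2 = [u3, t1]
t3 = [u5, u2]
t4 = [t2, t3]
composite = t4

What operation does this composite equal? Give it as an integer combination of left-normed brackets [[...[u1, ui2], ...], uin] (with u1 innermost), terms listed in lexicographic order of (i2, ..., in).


Skip Jacobi rewriting: expand, keep u1-initial words, read off terms.
Composite bracket: [[u3, [u4, u1]], [u5, u2]]
Full expansion: 16 signed words from ab - ba (2^4 = 16).
Words beginning with u1 determine it all:
  from u1u4u3u2u5, sign -1: term -[[[[u1, u4], u3], u2], u5]
  from u1u4u3u5u2, sign +1: term +[[[[u1, u4], u3], u5], u2]

-[[[[u1, u4], u3], u2], u5] + [[[[u1, u4], u3], u5], u2]


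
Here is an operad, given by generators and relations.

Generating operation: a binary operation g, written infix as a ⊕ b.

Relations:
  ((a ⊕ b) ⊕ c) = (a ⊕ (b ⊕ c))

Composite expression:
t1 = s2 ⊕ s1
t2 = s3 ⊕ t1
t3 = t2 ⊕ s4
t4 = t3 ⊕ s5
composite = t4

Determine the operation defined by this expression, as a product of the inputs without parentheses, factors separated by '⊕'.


s3 ⊕ s2 ⊕ s1 ⊕ s4 ⊕ s5

Every regrouping of g is equal, so read the s-inputs in written order.
(s2 ⊕ s1) collapses to s2 ⊕ s1
(s3 ⊕ (s2 ⊕ s1)) collapses to s3 ⊕ s2 ⊕ s1
((s3 ⊕ (s2 ⊕ s1)) ⊕ s4) collapses to s3 ⊕ s2 ⊕ s1 ⊕ s4
(((s3 ⊕ (s2 ⊕ s1)) ⊕ s4) ⊕ s5) collapses to s3 ⊕ s2 ⊕ s1 ⊕ s4 ⊕ s5


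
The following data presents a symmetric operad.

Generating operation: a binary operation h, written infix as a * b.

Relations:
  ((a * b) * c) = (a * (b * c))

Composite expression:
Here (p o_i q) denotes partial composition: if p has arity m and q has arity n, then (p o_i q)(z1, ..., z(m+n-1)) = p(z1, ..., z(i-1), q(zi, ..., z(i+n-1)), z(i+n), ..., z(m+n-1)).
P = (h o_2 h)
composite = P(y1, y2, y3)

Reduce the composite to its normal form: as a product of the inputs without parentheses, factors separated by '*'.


Associativity of h dissolves the nesting; only the y-input order survives.
(y2 * y3) flattens to y2 * y3
(y1 * (y2 * y3)) flattens to y1 * y2 * y3

y1 * y2 * y3


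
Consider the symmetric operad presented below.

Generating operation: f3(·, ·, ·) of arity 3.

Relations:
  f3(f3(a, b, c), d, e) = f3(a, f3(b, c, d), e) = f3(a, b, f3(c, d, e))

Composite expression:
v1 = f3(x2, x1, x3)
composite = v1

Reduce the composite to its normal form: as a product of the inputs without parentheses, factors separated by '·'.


x2 · x1 · x3

Under associativity of f3, the answer is the x's in reading order.
f3(x2, x1, x3) flattens to x2 · x1 · x3


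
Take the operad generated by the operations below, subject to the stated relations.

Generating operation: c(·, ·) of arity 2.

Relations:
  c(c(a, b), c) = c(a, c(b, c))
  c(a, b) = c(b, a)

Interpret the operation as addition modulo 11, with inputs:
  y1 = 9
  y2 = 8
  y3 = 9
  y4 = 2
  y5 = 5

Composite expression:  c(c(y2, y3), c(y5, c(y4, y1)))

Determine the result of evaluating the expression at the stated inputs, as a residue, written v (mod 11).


0 (mod 11)

c(y2, y3) = 6
c(y4, y1) = 0
c(y5, c(y4, y1)) = 5
c(c(y2, y3), c(y5, c(y4, y1))) = 0


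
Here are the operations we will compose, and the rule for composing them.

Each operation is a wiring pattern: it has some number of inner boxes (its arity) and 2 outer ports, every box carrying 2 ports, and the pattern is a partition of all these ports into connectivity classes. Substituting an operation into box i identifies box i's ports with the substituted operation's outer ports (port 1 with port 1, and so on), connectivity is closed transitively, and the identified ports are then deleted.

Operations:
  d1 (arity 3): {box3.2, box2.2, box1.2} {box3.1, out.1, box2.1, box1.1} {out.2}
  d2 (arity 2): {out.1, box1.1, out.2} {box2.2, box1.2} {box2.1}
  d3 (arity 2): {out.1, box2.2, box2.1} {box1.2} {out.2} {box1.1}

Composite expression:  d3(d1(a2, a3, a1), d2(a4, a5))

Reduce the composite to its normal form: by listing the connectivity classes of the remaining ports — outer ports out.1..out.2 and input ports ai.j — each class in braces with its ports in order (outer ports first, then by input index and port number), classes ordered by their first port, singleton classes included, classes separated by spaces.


{out.1, a4.1} {out.2} {a1.1, a2.1, a3.1} {a1.2, a2.2, a3.2} {a4.2, a5.2} {a5.1}

Treat the ports identified at d3 as solder joints: merge, then drop.
the subtree at d1 composes to {out.1, a1.1, a2.1, a3.1} {out.2} {a1.2, a2.2, a3.2} on (a2, a3, a1); out.j = own outer ports
the subtree at d2 composes to {out.1, out.2, a4.1} {a4.2, a5.2} {a5.1} on (a4, a5); out.j = own outer ports
the subtree at d3 composes to {out.1, a4.1} {out.2} {a1.1, a2.1, a3.1} {a1.2, a2.2, a3.2} {a4.2, a5.2} {a5.1} on (a2, a3, a1, a4, a5); out.j = own outer ports


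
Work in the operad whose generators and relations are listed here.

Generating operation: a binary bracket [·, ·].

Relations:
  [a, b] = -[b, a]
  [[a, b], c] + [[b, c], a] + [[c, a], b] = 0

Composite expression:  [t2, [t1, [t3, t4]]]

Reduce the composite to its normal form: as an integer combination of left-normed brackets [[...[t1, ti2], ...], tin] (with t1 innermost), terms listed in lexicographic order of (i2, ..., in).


Expand each bracket as ab - ba; the t1-initial words give the coefficients.
Composite bracket: [t2, [t1, [t3, t4]]]
Under [a, b] = ab - ba we get 8 signed associative words (2^3 = 8).
Keep just the words that open with t1:
  word t1t3t4t2 has sign -1, contributing -[[[t1, t3], t4], t2]
  word t1t4t3t2 has sign +1, contributing +[[[t1, t4], t3], t2]

-[[[t1, t3], t4], t2] + [[[t1, t4], t3], t2]


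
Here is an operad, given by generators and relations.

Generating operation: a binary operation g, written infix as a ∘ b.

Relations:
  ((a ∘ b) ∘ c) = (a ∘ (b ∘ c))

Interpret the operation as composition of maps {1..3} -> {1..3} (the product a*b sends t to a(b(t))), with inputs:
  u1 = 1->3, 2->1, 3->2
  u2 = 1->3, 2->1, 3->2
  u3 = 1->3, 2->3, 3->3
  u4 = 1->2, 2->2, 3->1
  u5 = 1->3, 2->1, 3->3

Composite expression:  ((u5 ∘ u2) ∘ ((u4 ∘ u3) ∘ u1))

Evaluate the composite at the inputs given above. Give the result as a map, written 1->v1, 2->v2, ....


1->3, 2->3, 3->3

(u5 ∘ u2) = 1->3, 2->3, 3->1
(u4 ∘ u3) = 1->1, 2->1, 3->1
((u4 ∘ u3) ∘ u1) = 1->1, 2->1, 3->1
((u5 ∘ u2) ∘ ((u4 ∘ u3) ∘ u1)) = 1->3, 2->3, 3->3


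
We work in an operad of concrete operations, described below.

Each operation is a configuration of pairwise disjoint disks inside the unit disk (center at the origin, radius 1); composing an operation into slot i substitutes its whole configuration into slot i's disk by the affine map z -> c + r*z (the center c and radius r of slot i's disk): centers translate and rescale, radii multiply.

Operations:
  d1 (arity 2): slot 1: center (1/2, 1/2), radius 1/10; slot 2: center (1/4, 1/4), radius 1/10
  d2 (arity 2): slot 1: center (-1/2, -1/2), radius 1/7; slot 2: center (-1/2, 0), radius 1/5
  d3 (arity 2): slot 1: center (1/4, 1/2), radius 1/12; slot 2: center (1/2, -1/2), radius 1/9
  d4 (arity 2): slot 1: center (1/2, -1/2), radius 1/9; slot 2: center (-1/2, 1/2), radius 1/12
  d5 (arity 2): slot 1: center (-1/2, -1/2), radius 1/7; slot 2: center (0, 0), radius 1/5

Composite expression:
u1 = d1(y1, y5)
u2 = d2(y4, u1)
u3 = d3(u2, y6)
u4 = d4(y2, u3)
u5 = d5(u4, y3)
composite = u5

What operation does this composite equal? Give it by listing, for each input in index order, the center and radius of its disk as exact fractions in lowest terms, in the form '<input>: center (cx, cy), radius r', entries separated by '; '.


y1: center (-2867/5040, -4259/10080), radius 1/50400; y2: center (-3/7, -4/7), radius 1/63; y3: center (0, 0), radius 1/5; y4: center (-1147/2016, -853/2016), radius 1/7056; y5: center (-3823/6720, -1217/2880), radius 1/50400; y6: center (-95/168, -73/168), radius 1/756

Below d5, radii multiply path by path; the y-disk centers shift.
input y2: composing its 2 substitution steps yields center (-3/7, -4/7), radius 1/63
input y4: composing its 4 substitution steps yields center (-1147/2016, -853/2016), radius 1/7056
input y1: composing its 5 substitution steps yields center (-2867/5040, -4259/10080), radius 1/50400
input y5: composing its 5 substitution steps yields center (-3823/6720, -1217/2880), radius 1/50400
input y6: composing its 3 substitution steps yields center (-95/168, -73/168), radius 1/756
input y3: composing its 1 substitution step yields center (0, 0), radius 1/5
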